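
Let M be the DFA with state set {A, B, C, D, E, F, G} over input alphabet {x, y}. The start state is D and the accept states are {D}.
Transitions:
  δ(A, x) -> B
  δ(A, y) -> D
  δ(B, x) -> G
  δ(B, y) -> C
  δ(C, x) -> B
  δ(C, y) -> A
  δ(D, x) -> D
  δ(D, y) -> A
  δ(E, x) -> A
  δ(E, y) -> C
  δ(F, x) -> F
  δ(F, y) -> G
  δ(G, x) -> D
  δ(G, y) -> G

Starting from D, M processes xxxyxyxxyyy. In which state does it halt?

D --x--> D
D --x--> D
D --x--> D
D --y--> A
A --x--> B
B --y--> C
C --x--> B
B --x--> G
G --y--> G
G --y--> G
G --y--> G

G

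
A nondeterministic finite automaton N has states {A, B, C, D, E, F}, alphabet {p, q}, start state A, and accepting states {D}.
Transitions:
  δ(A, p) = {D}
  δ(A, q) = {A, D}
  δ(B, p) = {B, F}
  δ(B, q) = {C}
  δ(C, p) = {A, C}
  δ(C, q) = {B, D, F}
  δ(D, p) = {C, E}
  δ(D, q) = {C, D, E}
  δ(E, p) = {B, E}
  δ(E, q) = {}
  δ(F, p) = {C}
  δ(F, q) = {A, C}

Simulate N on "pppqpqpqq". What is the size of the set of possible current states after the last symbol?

6

Start: {A}
read p: {D}
read p: {C, E}
read p: {A, B, C, E}
read q: {A, B, C, D, F}
read p: {A, B, C, D, E, F}
read q: {A, B, C, D, E, F}
read p: {A, B, C, D, E, F}
read q: {A, B, C, D, E, F}
read q: {A, B, C, D, E, F}
Final reachable set {A, B, C, D, E, F} has 6 states.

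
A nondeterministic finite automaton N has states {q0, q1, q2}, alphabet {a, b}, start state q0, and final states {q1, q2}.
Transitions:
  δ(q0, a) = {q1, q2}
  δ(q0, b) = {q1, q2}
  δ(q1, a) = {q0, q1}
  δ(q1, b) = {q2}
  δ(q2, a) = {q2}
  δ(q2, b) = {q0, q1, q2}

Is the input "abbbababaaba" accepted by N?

Start: {q0}
read a: {q1, q2}
read b: {q0, q1, q2}
read b: {q0, q1, q2}
read b: {q0, q1, q2}
read a: {q0, q1, q2}
read b: {q0, q1, q2}
read a: {q0, q1, q2}
read b: {q0, q1, q2}
read a: {q0, q1, q2}
read a: {q0, q1, q2}
read b: {q0, q1, q2}
read a: {q0, q1, q2}
Reachable ∩ accepting = {q1, q2} — nonempty.

accepted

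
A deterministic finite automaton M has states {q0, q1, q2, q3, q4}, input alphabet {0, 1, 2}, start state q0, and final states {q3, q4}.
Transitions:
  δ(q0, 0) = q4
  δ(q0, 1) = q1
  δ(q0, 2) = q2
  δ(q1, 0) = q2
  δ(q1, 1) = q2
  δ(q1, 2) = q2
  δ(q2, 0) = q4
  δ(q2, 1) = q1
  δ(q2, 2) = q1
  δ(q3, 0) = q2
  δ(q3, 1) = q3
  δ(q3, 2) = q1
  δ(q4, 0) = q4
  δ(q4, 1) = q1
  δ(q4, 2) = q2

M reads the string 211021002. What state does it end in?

q2

q0 --2--> q2
q2 --1--> q1
q1 --1--> q2
q2 --0--> q4
q4 --2--> q2
q2 --1--> q1
q1 --0--> q2
q2 --0--> q4
q4 --2--> q2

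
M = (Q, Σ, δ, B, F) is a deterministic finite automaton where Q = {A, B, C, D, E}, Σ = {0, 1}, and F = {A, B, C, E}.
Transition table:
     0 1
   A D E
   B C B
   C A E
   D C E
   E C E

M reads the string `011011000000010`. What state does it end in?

B --0--> C
C --1--> E
E --1--> E
E --0--> C
C --1--> E
E --1--> E
E --0--> C
C --0--> A
A --0--> D
D --0--> C
C --0--> A
A --0--> D
D --0--> C
C --1--> E
E --0--> C

C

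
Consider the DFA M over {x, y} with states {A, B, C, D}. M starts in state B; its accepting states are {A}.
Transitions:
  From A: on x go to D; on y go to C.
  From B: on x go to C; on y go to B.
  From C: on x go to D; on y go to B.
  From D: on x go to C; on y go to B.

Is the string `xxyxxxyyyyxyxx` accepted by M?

B --x--> C
C --x--> D
D --y--> B
B --x--> C
C --x--> D
D --x--> C
C --y--> B
B --y--> B
B --y--> B
B --y--> B
B --x--> C
C --y--> B
B --x--> C
C --x--> D
End in state D, which is not an accepting state.

rejected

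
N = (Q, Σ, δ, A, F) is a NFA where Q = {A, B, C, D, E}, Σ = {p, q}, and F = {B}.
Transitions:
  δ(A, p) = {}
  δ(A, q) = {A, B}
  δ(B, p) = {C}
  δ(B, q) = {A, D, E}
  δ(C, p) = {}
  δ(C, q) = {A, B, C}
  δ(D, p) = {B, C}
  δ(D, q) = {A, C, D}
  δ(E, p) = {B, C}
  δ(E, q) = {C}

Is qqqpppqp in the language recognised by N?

rejected

Start: {A}
read q: {A, B}
read q: {A, B, D, E}
read q: {A, B, C, D, E}
read p: {B, C}
read p: {C}
read p: {}
The reachable set is empty and stays empty for the remaining 2 symbols.
Reachable ∩ accepting = {} — empty.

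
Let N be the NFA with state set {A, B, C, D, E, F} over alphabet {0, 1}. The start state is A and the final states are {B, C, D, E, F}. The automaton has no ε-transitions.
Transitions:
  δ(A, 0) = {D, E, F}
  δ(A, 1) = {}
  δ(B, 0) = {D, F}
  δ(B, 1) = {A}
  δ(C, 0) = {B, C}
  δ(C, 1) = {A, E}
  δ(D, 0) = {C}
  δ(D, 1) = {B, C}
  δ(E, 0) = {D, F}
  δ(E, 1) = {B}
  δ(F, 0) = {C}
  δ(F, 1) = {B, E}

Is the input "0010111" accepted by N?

accepted

Start: {A}
read 0: {D, E, F}
read 0: {C, D, F}
read 1: {A, B, C, E}
read 0: {B, C, D, E, F}
read 1: {A, B, C, E}
read 1: {A, B, E}
read 1: {A, B}
Reachable ∩ accepting = {B} — nonempty.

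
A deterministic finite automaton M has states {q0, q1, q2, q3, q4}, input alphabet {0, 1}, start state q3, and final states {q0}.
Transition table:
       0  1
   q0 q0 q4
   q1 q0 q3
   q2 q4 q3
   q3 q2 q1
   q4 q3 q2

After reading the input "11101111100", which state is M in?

q4

q3 --1--> q1
q1 --1--> q3
q3 --1--> q1
q1 --0--> q0
q0 --1--> q4
q4 --1--> q2
q2 --1--> q3
q3 --1--> q1
q1 --1--> q3
q3 --0--> q2
q2 --0--> q4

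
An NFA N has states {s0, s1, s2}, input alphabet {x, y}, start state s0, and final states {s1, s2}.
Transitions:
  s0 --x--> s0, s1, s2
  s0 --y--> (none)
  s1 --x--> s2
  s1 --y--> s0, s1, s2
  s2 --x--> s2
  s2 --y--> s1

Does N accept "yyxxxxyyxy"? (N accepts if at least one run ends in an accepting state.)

rejected

Start: {s0}
read y: {}
The reachable set is empty and stays empty for the remaining 9 symbols.
Reachable ∩ accepting = {} — empty.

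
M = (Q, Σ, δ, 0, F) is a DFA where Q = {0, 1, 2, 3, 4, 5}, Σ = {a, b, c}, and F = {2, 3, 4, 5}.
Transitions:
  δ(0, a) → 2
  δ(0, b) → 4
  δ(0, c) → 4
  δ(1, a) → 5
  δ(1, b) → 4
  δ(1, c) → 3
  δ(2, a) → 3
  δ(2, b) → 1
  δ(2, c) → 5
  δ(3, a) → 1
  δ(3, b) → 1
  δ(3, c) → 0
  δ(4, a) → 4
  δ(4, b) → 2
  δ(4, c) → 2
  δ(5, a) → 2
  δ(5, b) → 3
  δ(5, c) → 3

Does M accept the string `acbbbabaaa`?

0 --a--> 2
2 --c--> 5
5 --b--> 3
3 --b--> 1
1 --b--> 4
4 --a--> 4
4 --b--> 2
2 --a--> 3
3 --a--> 1
1 --a--> 5
End in state 5, which is an accepting state.

accepted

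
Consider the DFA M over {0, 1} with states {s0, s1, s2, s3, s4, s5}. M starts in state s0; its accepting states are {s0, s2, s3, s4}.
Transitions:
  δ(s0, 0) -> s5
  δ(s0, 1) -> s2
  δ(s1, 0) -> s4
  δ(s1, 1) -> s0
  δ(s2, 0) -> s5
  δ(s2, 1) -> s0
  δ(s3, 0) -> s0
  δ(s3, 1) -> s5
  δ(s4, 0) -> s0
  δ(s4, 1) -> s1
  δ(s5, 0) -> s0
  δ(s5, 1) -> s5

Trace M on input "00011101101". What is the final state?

s0 --0--> s5
s5 --0--> s0
s0 --0--> s5
s5 --1--> s5
s5 --1--> s5
s5 --1--> s5
s5 --0--> s0
s0 --1--> s2
s2 --1--> s0
s0 --0--> s5
s5 --1--> s5

s5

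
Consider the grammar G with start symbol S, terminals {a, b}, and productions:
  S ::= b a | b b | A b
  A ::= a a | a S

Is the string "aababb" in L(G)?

S ⇒ Ab ⇒ aSb ⇒ aAbb ⇒ aaSbb ⇒ aababb

yes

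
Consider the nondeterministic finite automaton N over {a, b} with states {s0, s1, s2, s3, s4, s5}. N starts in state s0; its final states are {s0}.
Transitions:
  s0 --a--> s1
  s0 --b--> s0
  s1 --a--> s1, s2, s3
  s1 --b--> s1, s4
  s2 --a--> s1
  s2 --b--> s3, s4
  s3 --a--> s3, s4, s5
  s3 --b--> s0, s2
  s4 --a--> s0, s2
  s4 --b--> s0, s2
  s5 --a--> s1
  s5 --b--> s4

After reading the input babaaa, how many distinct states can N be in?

Start: {s0}
read b: {s0}
read a: {s1}
read b: {s1, s4}
read a: {s0, s1, s2, s3}
read a: {s1, s2, s3, s4, s5}
read a: {s0, s1, s2, s3, s4, s5}
Final reachable set {s0, s1, s2, s3, s4, s5} has 6 states.

6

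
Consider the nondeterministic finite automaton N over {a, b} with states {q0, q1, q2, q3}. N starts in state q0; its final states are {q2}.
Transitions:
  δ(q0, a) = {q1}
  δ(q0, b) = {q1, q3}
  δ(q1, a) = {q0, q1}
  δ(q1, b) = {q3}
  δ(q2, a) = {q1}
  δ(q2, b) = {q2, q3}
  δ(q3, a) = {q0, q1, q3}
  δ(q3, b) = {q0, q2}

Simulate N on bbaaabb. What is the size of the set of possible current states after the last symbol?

4

Start: {q0}
read b: {q1, q3}
read b: {q0, q2, q3}
read a: {q0, q1, q3}
read a: {q0, q1, q3}
read a: {q0, q1, q3}
read b: {q0, q1, q2, q3}
read b: {q0, q1, q2, q3}
Final reachable set {q0, q1, q2, q3} has 4 states.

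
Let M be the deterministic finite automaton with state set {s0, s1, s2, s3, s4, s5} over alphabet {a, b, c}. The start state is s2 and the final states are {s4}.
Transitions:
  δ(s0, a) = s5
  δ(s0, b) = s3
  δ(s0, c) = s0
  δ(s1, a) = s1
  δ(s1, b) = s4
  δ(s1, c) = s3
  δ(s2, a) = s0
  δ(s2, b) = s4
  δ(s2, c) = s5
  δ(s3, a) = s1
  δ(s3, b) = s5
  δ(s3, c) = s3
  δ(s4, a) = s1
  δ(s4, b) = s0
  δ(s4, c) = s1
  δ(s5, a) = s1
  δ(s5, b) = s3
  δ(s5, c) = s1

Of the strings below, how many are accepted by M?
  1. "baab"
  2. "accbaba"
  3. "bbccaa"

1

"baab": accepted
"accbaba": rejected
"bbccaa": rejected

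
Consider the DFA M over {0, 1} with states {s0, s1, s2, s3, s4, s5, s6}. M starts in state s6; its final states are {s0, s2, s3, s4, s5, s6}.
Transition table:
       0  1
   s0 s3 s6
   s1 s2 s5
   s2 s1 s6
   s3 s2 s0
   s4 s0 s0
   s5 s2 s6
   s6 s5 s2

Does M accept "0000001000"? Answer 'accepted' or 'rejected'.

s6 --0--> s5
s5 --0--> s2
s2 --0--> s1
s1 --0--> s2
s2 --0--> s1
s1 --0--> s2
s2 --1--> s6
s6 --0--> s5
s5 --0--> s2
s2 --0--> s1
End in state s1, which is not an accepting state.

rejected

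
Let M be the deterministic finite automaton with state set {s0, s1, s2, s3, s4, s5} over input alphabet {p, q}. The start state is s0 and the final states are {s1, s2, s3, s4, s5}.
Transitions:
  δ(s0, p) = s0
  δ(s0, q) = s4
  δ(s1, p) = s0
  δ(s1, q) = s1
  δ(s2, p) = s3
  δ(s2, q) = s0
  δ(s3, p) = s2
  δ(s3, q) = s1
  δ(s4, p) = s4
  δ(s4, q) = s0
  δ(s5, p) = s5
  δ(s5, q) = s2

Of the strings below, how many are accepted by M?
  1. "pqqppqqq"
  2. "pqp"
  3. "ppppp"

"pqqppqqq": accepted
"pqp": accepted
"ppppp": rejected

2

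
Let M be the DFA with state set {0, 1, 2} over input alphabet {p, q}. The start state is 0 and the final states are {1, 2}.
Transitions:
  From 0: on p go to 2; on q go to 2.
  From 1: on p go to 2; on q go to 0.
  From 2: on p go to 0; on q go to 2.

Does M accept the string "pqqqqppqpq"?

0 --p--> 2
2 --q--> 2
2 --q--> 2
2 --q--> 2
2 --q--> 2
2 --p--> 0
0 --p--> 2
2 --q--> 2
2 --p--> 0
0 --q--> 2
End in state 2, which is an accepting state.

accepted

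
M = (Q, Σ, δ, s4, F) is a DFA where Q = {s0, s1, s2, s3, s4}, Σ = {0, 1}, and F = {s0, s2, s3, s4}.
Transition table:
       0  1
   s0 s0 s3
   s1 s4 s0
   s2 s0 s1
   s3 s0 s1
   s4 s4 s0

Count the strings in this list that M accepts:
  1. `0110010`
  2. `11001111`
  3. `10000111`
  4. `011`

4

`0110010`: accepted
`11001111`: accepted
`10000111`: accepted
`011`: accepted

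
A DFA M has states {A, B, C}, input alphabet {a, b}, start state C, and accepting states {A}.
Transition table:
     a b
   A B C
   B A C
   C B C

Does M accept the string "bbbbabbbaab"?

C --b--> C
C --b--> C
C --b--> C
C --b--> C
C --a--> B
B --b--> C
C --b--> C
C --b--> C
C --a--> B
B --a--> A
A --b--> C
End in state C, which is not an accepting state.

rejected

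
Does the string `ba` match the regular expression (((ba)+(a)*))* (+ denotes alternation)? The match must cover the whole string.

Split into 1 piece ba; each matches ((ba)+(a)*).

yes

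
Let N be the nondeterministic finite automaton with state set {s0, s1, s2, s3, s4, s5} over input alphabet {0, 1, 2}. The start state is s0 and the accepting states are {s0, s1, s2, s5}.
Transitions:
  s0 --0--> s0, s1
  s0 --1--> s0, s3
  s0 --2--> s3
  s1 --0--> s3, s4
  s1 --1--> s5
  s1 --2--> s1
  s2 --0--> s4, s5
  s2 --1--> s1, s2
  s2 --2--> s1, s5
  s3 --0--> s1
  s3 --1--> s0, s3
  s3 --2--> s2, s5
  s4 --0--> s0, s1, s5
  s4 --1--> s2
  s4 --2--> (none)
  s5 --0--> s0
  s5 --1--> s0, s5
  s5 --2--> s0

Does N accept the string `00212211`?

accepted

Start: {s0}
read 0: {s0, s1}
read 0: {s0, s1, s3, s4}
read 2: {s1, s2, s3, s5}
read 1: {s0, s1, s2, s3, s5}
read 2: {s0, s1, s2, s3, s5}
read 2: {s0, s1, s2, s3, s5}
read 1: {s0, s1, s2, s3, s5}
read 1: {s0, s1, s2, s3, s5}
Reachable ∩ accepting = {s0, s1, s2, s5} — nonempty.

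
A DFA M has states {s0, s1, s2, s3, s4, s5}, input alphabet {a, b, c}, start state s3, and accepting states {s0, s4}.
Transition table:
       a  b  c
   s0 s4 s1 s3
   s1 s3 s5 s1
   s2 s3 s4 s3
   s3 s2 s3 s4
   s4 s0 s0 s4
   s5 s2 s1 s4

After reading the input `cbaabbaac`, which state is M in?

s4

s3 --c--> s4
s4 --b--> s0
s0 --a--> s4
s4 --a--> s0
s0 --b--> s1
s1 --b--> s5
s5 --a--> s2
s2 --a--> s3
s3 --c--> s4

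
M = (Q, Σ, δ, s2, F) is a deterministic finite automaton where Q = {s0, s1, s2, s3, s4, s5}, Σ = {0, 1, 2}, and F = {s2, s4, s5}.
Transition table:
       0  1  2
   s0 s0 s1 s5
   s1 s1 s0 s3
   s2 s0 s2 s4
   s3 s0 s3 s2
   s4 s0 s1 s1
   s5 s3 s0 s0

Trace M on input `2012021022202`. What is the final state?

s2

s2 --2--> s4
s4 --0--> s0
s0 --1--> s1
s1 --2--> s3
s3 --0--> s0
s0 --2--> s5
s5 --1--> s0
s0 --0--> s0
s0 --2--> s5
s5 --2--> s0
s0 --2--> s5
s5 --0--> s3
s3 --2--> s2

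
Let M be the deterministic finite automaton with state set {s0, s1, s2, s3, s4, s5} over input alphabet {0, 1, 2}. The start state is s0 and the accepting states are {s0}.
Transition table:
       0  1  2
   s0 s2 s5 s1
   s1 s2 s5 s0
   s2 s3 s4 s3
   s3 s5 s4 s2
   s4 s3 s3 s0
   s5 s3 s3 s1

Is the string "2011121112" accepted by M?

accepted

s0 --2--> s1
s1 --0--> s2
s2 --1--> s4
s4 --1--> s3
s3 --1--> s4
s4 --2--> s0
s0 --1--> s5
s5 --1--> s3
s3 --1--> s4
s4 --2--> s0
End in state s0, which is an accepting state.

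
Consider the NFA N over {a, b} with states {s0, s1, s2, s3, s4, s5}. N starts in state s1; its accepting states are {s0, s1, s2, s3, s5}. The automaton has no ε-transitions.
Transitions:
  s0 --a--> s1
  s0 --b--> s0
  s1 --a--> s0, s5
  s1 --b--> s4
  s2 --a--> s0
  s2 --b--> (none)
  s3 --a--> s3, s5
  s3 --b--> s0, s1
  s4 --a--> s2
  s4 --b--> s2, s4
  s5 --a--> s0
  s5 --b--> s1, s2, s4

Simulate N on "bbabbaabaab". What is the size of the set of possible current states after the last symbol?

Start: {s1}
read b: {s4}
read b: {s2, s4}
read a: {s0, s2}
read b: {s0}
read b: {s0}
read a: {s1}
read a: {s0, s5}
read b: {s0, s1, s2, s4}
read a: {s0, s1, s2, s5}
read a: {s0, s1, s5}
read b: {s0, s1, s2, s4}
Final reachable set {s0, s1, s2, s4} has 4 states.

4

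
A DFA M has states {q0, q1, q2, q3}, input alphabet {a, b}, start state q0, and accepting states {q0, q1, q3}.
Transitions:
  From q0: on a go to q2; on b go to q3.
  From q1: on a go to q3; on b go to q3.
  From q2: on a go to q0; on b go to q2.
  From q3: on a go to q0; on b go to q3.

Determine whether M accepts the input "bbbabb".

accepted

q0 --b--> q3
q3 --b--> q3
q3 --b--> q3
q3 --a--> q0
q0 --b--> q3
q3 --b--> q3
End in state q3, which is an accepting state.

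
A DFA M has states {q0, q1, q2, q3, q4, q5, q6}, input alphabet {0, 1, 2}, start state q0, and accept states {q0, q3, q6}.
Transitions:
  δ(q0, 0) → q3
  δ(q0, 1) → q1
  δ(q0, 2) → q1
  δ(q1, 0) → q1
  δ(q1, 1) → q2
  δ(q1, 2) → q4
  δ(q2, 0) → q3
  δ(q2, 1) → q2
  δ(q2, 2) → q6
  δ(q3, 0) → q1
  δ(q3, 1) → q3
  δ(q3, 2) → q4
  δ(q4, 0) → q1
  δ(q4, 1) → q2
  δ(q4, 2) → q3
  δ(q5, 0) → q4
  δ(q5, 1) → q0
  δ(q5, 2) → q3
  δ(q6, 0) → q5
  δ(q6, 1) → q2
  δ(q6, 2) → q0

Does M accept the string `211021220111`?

q0 --2--> q1
q1 --1--> q2
q2 --1--> q2
q2 --0--> q3
q3 --2--> q4
q4 --1--> q2
q2 --2--> q6
q6 --2--> q0
q0 --0--> q3
q3 --1--> q3
q3 --1--> q3
q3 --1--> q3
End in state q3, which is an accepting state.

accepted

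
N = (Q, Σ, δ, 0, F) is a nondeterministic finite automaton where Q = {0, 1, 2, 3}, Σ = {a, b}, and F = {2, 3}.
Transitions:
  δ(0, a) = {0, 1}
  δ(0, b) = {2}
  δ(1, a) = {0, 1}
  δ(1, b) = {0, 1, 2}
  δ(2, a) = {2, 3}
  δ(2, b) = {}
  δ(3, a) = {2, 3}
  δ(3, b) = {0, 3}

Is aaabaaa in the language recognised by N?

accepted

Start: {0}
read a: {0, 1}
read a: {0, 1}
read a: {0, 1}
read b: {0, 1, 2}
read a: {0, 1, 2, 3}
read a: {0, 1, 2, 3}
read a: {0, 1, 2, 3}
Reachable ∩ accepting = {2, 3} — nonempty.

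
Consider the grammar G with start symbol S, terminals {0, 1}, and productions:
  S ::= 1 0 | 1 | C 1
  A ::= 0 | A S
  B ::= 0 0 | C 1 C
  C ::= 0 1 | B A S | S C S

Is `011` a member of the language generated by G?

yes

S ⇒ C1 ⇒ 011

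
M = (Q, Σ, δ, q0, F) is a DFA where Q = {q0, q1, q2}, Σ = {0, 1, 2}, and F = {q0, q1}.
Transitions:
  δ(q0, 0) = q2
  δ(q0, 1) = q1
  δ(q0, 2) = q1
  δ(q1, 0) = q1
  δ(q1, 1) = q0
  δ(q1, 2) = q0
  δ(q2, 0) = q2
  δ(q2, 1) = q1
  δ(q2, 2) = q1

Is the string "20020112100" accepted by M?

rejected

q0 --2--> q1
q1 --0--> q1
q1 --0--> q1
q1 --2--> q0
q0 --0--> q2
q2 --1--> q1
q1 --1--> q0
q0 --2--> q1
q1 --1--> q0
q0 --0--> q2
q2 --0--> q2
End in state q2, which is not an accepting state.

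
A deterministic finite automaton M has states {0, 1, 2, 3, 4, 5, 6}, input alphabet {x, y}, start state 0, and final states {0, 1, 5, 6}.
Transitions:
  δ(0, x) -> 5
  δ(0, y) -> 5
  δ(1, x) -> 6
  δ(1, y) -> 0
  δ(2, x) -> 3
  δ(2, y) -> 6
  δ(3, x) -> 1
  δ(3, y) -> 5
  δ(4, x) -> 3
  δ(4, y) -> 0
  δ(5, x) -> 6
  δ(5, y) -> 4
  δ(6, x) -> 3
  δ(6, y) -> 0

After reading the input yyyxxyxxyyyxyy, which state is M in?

4

0 --y--> 5
5 --y--> 4
4 --y--> 0
0 --x--> 5
5 --x--> 6
6 --y--> 0
0 --x--> 5
5 --x--> 6
6 --y--> 0
0 --y--> 5
5 --y--> 4
4 --x--> 3
3 --y--> 5
5 --y--> 4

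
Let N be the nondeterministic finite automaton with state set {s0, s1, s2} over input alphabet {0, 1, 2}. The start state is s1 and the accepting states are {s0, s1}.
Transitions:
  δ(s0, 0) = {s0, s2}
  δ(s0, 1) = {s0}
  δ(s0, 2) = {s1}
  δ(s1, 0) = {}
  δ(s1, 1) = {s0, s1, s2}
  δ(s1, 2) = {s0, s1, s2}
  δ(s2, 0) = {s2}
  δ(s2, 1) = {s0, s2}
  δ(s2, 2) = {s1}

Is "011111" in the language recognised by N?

Start: {s1}
read 0: {}
The reachable set is empty and stays empty for the remaining 5 symbols.
Reachable ∩ accepting = {} — empty.

rejected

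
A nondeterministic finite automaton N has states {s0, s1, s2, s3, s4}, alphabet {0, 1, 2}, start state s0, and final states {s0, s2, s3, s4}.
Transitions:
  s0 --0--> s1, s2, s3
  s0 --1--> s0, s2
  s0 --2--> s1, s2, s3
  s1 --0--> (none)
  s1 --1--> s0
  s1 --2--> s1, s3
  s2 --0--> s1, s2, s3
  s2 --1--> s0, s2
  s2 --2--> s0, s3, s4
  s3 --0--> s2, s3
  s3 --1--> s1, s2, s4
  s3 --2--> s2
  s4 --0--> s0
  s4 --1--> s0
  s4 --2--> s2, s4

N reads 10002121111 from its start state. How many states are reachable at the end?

Start: {s0}
read 1: {s0, s2}
read 0: {s1, s2, s3}
read 0: {s1, s2, s3}
read 0: {s1, s2, s3}
read 2: {s0, s1, s2, s3, s4}
read 1: {s0, s1, s2, s4}
read 2: {s0, s1, s2, s3, s4}
read 1: {s0, s1, s2, s4}
read 1: {s0, s2}
read 1: {s0, s2}
read 1: {s0, s2}
Final reachable set {s0, s2} has 2 states.

2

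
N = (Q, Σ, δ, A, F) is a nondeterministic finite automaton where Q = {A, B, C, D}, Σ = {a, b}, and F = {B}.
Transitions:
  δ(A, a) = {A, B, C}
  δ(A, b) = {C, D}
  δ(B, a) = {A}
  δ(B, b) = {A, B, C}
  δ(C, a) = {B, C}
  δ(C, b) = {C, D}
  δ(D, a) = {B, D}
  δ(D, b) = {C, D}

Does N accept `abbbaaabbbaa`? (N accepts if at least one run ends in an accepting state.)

Start: {A}
read a: {A, B, C}
read b: {A, B, C, D}
read b: {A, B, C, D}
read b: {A, B, C, D}
read a: {A, B, C, D}
read a: {A, B, C, D}
read a: {A, B, C, D}
read b: {A, B, C, D}
read b: {A, B, C, D}
read b: {A, B, C, D}
read a: {A, B, C, D}
read a: {A, B, C, D}
Reachable ∩ accepting = {B} — nonempty.

accepted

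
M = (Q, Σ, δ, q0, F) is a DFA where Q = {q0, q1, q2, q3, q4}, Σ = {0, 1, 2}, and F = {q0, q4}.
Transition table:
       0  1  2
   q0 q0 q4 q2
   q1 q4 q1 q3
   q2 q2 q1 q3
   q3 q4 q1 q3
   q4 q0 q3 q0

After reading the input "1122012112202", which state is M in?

q0

q0 --1--> q4
q4 --1--> q3
q3 --2--> q3
q3 --2--> q3
q3 --0--> q4
q4 --1--> q3
q3 --2--> q3
q3 --1--> q1
q1 --1--> q1
q1 --2--> q3
q3 --2--> q3
q3 --0--> q4
q4 --2--> q0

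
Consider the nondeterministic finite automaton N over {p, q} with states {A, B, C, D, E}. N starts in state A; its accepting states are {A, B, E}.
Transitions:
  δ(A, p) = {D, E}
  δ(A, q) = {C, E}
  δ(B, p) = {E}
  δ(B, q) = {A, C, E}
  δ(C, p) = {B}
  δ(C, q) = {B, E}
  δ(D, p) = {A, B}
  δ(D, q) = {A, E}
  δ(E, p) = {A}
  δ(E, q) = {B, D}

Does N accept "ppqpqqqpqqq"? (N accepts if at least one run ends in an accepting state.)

accepted

Start: {A}
read p: {D, E}
read p: {A, B}
read q: {A, C, E}
read p: {A, B, D, E}
read q: {A, B, C, D, E}
read q: {A, B, C, D, E}
read q: {A, B, C, D, E}
read p: {A, B, D, E}
read q: {A, B, C, D, E}
read q: {A, B, C, D, E}
read q: {A, B, C, D, E}
Reachable ∩ accepting = {A, B, E} — nonempty.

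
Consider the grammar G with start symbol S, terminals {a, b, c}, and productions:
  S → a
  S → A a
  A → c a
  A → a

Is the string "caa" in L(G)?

S ⇒ Aa ⇒ caa

yes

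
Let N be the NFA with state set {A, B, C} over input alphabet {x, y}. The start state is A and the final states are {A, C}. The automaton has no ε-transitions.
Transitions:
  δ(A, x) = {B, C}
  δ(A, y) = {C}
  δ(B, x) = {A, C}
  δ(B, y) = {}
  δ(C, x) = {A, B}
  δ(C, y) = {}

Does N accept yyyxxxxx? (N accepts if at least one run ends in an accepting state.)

Start: {A}
read y: {C}
read y: {}
The reachable set is empty and stays empty for the remaining 6 symbols.
Reachable ∩ accepting = {} — empty.

rejected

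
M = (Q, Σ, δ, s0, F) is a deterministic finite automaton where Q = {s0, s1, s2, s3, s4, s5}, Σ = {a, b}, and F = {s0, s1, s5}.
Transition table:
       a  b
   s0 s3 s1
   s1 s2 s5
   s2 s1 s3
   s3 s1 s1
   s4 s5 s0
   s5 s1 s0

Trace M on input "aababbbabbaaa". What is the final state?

s2

s0 --a--> s3
s3 --a--> s1
s1 --b--> s5
s5 --a--> s1
s1 --b--> s5
s5 --b--> s0
s0 --b--> s1
s1 --a--> s2
s2 --b--> s3
s3 --b--> s1
s1 --a--> s2
s2 --a--> s1
s1 --a--> s2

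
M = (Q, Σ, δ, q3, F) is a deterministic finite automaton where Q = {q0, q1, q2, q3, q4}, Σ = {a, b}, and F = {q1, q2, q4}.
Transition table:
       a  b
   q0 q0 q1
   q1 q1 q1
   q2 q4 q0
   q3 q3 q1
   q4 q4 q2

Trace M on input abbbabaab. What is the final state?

q3 --a--> q3
q3 --b--> q1
q1 --b--> q1
q1 --b--> q1
q1 --a--> q1
q1 --b--> q1
q1 --a--> q1
q1 --a--> q1
q1 --b--> q1

q1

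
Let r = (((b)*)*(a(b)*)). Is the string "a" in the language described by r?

yes

Split as ε·a: ((b)*)* matches ε and (a(b)*) matches a.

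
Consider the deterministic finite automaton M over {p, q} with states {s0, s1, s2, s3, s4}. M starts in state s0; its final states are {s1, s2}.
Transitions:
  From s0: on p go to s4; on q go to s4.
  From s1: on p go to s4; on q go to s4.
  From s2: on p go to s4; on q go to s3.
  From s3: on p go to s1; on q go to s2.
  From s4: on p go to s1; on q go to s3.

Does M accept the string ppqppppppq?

rejected

s0 --p--> s4
s4 --p--> s1
s1 --q--> s4
s4 --p--> s1
s1 --p--> s4
s4 --p--> s1
s1 --p--> s4
s4 --p--> s1
s1 --p--> s4
s4 --q--> s3
End in state s3, which is not an accepting state.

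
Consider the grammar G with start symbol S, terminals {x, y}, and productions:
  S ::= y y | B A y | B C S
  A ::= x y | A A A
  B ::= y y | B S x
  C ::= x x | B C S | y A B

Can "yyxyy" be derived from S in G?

yes

S ⇒ BAy ⇒ yyAy ⇒ yyxyy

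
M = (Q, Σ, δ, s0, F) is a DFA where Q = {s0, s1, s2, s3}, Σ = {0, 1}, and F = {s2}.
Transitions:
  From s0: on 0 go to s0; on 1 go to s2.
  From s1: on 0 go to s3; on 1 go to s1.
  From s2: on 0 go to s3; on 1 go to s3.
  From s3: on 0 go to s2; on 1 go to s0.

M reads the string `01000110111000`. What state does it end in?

s2

s0 --0--> s0
s0 --1--> s2
s2 --0--> s3
s3 --0--> s2
s2 --0--> s3
s3 --1--> s0
s0 --1--> s2
s2 --0--> s3
s3 --1--> s0
s0 --1--> s2
s2 --1--> s3
s3 --0--> s2
s2 --0--> s3
s3 --0--> s2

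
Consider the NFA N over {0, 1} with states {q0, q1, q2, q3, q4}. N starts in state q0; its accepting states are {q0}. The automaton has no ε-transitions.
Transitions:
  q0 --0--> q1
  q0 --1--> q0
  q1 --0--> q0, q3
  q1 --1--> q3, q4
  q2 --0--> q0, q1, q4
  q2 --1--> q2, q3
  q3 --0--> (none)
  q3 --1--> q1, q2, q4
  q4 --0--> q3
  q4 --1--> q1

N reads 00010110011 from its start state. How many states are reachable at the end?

Start: {q0}
read 0: {q1}
read 0: {q0, q3}
read 0: {q1}
read 1: {q3, q4}
read 0: {q3}
read 1: {q1, q2, q4}
read 1: {q1, q2, q3, q4}
read 0: {q0, q1, q3, q4}
read 0: {q0, q1, q3}
read 1: {q0, q1, q2, q3, q4}
read 1: {q0, q1, q2, q3, q4}
Final reachable set {q0, q1, q2, q3, q4} has 5 states.

5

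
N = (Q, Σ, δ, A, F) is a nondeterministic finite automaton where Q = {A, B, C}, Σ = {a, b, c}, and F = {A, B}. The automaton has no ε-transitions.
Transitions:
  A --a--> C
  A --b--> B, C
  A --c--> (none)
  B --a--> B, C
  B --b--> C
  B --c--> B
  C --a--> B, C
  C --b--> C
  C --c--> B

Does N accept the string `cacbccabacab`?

Start: {A}
read c: {}
The reachable set is empty and stays empty for the remaining 11 symbols.
Reachable ∩ accepting = {} — empty.

rejected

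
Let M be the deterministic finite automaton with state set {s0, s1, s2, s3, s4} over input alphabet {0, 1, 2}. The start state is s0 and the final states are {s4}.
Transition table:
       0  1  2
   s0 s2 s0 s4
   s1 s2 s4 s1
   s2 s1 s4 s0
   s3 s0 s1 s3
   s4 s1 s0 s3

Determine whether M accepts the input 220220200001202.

accepted

s0 --2--> s4
s4 --2--> s3
s3 --0--> s0
s0 --2--> s4
s4 --2--> s3
s3 --0--> s0
s0 --2--> s4
s4 --0--> s1
s1 --0--> s2
s2 --0--> s1
s1 --0--> s2
s2 --1--> s4
s4 --2--> s3
s3 --0--> s0
s0 --2--> s4
End in state s4, which is an accepting state.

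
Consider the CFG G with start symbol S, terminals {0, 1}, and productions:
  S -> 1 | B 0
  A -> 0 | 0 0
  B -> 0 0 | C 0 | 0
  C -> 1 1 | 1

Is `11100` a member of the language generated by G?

no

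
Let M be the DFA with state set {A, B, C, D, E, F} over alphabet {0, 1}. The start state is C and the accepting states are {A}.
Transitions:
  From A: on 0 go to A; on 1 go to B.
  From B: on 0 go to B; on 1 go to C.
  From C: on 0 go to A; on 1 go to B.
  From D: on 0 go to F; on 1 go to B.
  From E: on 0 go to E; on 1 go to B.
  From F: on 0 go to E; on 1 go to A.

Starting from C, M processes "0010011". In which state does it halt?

C --0--> A
A --0--> A
A --1--> B
B --0--> B
B --0--> B
B --1--> C
C --1--> B

B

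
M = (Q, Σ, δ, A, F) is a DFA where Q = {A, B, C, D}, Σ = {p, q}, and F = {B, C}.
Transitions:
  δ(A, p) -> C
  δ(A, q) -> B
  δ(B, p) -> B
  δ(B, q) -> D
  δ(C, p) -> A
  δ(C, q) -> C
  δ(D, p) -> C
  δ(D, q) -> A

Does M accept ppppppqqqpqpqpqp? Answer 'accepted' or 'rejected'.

accepted

A --p--> C
C --p--> A
A --p--> C
C --p--> A
A --p--> C
C --p--> A
A --q--> B
B --q--> D
D --q--> A
A --p--> C
C --q--> C
C --p--> A
A --q--> B
B --p--> B
B --q--> D
D --p--> C
End in state C, which is an accepting state.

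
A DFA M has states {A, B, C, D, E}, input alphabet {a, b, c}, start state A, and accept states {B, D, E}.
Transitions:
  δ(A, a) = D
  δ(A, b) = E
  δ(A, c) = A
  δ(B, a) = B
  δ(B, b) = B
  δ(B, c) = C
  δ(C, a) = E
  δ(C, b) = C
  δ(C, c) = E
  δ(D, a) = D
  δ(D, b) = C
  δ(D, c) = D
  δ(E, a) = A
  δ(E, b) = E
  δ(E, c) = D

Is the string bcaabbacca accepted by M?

A --b--> E
E --c--> D
D --a--> D
D --a--> D
D --b--> C
C --b--> C
C --a--> E
E --c--> D
D --c--> D
D --a--> D
End in state D, which is an accepting state.

accepted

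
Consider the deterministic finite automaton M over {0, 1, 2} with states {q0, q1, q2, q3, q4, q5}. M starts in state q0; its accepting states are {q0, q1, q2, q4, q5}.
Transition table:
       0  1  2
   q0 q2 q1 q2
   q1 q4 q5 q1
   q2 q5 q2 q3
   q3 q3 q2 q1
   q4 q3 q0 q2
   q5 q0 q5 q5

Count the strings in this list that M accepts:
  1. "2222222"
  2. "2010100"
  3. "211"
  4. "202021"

"2222222": accepted
"2010100": rejected
"211": accepted
"202021": accepted

3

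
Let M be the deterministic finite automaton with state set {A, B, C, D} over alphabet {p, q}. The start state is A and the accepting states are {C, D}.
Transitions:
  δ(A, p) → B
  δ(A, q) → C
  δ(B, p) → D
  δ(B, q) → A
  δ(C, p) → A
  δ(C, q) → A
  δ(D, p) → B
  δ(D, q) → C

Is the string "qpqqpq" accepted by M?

rejected

A --q--> C
C --p--> A
A --q--> C
C --q--> A
A --p--> B
B --q--> A
End in state A, which is not an accepting state.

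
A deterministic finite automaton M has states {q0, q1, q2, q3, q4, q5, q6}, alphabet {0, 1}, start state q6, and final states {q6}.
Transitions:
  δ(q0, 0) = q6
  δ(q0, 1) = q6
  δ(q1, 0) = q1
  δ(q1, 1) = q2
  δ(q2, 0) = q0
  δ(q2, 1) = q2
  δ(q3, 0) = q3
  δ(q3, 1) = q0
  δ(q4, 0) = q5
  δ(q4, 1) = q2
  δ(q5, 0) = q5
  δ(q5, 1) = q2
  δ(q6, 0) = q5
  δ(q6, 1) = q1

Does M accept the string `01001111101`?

q6 --0--> q5
q5 --1--> q2
q2 --0--> q0
q0 --0--> q6
q6 --1--> q1
q1 --1--> q2
q2 --1--> q2
q2 --1--> q2
q2 --1--> q2
q2 --0--> q0
q0 --1--> q6
End in state q6, which is an accepting state.

accepted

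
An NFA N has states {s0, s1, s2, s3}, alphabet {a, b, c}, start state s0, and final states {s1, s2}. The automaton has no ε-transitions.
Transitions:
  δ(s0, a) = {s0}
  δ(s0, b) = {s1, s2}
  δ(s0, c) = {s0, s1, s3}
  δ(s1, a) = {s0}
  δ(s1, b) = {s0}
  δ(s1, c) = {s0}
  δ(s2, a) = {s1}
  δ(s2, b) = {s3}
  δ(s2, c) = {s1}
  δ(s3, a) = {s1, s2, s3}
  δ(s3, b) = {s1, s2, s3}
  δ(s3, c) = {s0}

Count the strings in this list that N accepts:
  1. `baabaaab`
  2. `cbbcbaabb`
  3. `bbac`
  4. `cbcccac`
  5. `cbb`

5

`baabaaab`: accepted
`cbbcbaabb`: accepted
`bbac`: accepted
`cbcccac`: accepted
`cbb`: accepted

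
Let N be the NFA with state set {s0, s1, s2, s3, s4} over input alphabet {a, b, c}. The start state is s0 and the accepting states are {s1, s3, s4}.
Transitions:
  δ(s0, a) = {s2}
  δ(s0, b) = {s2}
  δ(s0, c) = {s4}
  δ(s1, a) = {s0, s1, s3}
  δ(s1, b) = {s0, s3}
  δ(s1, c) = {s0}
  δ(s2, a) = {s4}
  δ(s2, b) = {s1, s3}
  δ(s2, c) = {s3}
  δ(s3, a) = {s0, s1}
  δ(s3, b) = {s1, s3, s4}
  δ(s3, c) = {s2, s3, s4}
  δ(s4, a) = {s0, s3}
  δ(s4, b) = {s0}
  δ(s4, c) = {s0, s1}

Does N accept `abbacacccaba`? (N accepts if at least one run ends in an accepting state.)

accepted

Start: {s0}
read a: {s2}
read b: {s1, s3}
read b: {s0, s1, s3, s4}
read a: {s0, s1, s2, s3}
read c: {s0, s2, s3, s4}
read a: {s0, s1, s2, s3, s4}
read c: {s0, s1, s2, s3, s4}
read c: {s0, s1, s2, s3, s4}
read c: {s0, s1, s2, s3, s4}
read a: {s0, s1, s2, s3, s4}
read b: {s0, s1, s2, s3, s4}
read a: {s0, s1, s2, s3, s4}
Reachable ∩ accepting = {s1, s3, s4} — nonempty.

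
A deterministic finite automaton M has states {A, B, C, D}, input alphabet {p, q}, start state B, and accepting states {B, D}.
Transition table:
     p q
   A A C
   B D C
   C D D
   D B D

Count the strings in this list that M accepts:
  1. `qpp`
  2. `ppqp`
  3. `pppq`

`qpp`: accepted
`ppqp`: accepted
`pppq`: accepted

3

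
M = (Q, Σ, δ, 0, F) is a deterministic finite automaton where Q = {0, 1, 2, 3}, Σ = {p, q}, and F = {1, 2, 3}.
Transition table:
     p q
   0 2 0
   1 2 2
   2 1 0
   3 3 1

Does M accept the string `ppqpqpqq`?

rejected

0 --p--> 2
2 --p--> 1
1 --q--> 2
2 --p--> 1
1 --q--> 2
2 --p--> 1
1 --q--> 2
2 --q--> 0
End in state 0, which is not an accepting state.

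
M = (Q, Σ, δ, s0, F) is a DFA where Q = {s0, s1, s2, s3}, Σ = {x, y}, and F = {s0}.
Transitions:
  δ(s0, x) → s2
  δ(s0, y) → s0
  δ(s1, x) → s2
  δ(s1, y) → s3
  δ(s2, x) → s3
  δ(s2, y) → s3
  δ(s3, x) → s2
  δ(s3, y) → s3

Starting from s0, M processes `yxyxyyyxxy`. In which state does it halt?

s0 --y--> s0
s0 --x--> s2
s2 --y--> s3
s3 --x--> s2
s2 --y--> s3
s3 --y--> s3
s3 --y--> s3
s3 --x--> s2
s2 --x--> s3
s3 --y--> s3

s3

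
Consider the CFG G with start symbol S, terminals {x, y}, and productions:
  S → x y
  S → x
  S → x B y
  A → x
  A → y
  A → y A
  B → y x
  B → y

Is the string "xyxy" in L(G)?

S ⇒ xBy ⇒ xyxy

yes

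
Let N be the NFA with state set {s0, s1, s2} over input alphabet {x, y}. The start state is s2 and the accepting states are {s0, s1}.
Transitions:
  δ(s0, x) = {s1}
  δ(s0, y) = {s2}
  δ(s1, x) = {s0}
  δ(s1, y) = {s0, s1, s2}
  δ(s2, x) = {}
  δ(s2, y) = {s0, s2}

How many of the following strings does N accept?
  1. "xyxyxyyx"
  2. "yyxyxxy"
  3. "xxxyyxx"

1

"xyxyxyyx": rejected
"yyxyxxy": accepted
"xxxyyxx": rejected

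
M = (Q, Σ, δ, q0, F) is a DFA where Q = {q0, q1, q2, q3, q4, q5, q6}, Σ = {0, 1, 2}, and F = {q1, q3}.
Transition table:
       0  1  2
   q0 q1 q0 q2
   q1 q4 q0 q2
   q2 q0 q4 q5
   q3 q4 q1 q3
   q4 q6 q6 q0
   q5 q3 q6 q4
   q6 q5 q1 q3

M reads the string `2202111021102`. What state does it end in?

q4

q0 --2--> q2
q2 --2--> q5
q5 --0--> q3
q3 --2--> q3
q3 --1--> q1
q1 --1--> q0
q0 --1--> q0
q0 --0--> q1
q1 --2--> q2
q2 --1--> q4
q4 --1--> q6
q6 --0--> q5
q5 --2--> q4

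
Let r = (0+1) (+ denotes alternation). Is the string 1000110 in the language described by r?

Neither 0 nor 1 matches 1000110.

no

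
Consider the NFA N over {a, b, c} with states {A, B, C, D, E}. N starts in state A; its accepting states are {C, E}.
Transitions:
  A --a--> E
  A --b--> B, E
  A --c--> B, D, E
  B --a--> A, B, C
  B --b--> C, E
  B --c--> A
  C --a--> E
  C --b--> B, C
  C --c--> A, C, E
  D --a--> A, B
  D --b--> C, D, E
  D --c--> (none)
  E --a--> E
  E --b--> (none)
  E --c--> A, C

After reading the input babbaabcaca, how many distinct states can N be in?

Start: {A}
read b: {B, E}
read a: {A, B, C, E}
read b: {B, C, E}
read b: {B, C, E}
read a: {A, B, C, E}
read a: {A, B, C, E}
read b: {B, C, E}
read c: {A, C, E}
read a: {E}
read c: {A, C}
read a: {E}
Final reachable set {E} has 1 state.

1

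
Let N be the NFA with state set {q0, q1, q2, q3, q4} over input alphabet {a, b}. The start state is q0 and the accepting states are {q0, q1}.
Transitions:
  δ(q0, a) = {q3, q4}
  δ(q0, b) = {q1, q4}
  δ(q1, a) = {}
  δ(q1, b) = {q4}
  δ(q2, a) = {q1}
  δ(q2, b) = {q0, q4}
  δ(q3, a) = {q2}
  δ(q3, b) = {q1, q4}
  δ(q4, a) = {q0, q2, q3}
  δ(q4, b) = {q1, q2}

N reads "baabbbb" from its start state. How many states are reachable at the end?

4

Start: {q0}
read b: {q1, q4}
read a: {q0, q2, q3}
read a: {q1, q2, q3, q4}
read b: {q0, q1, q2, q4}
read b: {q0, q1, q2, q4}
read b: {q0, q1, q2, q4}
read b: {q0, q1, q2, q4}
Final reachable set {q0, q1, q2, q4} has 4 states.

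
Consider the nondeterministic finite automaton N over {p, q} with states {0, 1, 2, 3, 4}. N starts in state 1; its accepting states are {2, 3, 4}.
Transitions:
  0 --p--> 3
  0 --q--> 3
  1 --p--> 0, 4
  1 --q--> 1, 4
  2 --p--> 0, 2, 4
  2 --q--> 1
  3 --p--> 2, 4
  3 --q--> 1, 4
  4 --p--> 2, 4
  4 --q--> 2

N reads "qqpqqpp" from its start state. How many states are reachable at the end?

Start: {1}
read q: {1, 4}
read q: {1, 2, 4}
read p: {0, 2, 4}
read q: {1, 2, 3}
read q: {1, 4}
read p: {0, 2, 4}
read p: {0, 2, 3, 4}
Final reachable set {0, 2, 3, 4} has 4 states.

4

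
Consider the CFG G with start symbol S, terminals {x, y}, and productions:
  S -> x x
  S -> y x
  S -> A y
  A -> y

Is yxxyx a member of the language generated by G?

no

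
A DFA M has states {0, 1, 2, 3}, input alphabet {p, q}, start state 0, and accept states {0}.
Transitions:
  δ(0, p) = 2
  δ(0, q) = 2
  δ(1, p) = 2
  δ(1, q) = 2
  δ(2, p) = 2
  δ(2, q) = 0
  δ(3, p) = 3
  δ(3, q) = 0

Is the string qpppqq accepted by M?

0 --q--> 2
2 --p--> 2
2 --p--> 2
2 --p--> 2
2 --q--> 0
0 --q--> 2
End in state 2, which is not an accepting state.

rejected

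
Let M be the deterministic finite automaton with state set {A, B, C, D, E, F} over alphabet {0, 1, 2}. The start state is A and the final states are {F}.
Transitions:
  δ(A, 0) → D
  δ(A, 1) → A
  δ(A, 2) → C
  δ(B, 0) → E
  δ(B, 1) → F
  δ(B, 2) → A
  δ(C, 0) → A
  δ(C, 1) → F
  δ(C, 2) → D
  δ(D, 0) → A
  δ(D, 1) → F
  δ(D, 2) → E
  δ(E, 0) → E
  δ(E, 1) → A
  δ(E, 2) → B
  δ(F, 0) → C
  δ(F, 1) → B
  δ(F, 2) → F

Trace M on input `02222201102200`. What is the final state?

E

A --0--> D
D --2--> E
E --2--> B
B --2--> A
A --2--> C
C --2--> D
D --0--> A
A --1--> A
A --1--> A
A --0--> D
D --2--> E
E --2--> B
B --0--> E
E --0--> E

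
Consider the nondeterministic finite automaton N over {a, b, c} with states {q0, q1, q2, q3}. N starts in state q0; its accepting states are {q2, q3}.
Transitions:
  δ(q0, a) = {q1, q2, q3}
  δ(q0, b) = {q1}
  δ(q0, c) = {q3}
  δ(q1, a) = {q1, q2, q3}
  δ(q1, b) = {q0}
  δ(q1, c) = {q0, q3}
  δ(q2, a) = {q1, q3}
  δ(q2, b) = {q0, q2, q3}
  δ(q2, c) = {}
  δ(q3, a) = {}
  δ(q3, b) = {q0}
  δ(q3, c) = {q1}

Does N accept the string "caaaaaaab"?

rejected

Start: {q0}
read c: {q3}
read a: {}
The reachable set is empty and stays empty for the remaining 7 symbols.
Reachable ∩ accepting = {} — empty.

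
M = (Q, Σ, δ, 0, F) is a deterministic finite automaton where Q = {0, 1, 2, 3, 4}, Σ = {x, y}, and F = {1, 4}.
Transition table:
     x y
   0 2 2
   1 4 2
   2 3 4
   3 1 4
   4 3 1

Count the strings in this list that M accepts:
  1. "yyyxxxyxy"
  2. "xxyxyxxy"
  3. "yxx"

2

"yyyxxxyxy": accepted
"xxyxyxxy": rejected
"yxx": accepted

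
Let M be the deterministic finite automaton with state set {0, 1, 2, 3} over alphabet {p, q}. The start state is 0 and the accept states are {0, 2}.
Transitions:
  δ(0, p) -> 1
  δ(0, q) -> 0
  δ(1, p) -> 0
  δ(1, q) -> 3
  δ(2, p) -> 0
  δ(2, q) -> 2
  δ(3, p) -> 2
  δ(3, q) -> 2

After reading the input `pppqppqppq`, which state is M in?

0

0 --p--> 1
1 --p--> 0
0 --p--> 1
1 --q--> 3
3 --p--> 2
2 --p--> 0
0 --q--> 0
0 --p--> 1
1 --p--> 0
0 --q--> 0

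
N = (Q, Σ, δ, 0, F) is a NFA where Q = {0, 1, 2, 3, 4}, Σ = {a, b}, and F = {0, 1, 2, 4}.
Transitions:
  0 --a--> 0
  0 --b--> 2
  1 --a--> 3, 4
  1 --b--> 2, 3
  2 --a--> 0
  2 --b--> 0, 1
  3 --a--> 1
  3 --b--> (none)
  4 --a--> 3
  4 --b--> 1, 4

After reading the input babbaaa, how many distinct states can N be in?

Start: {0}
read b: {2}
read a: {0}
read b: {2}
read b: {0, 1}
read a: {0, 3, 4}
read a: {0, 1, 3}
read a: {0, 1, 3, 4}
Final reachable set {0, 1, 3, 4} has 4 states.

4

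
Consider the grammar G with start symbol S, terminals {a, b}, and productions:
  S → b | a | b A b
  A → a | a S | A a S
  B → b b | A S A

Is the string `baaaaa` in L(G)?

no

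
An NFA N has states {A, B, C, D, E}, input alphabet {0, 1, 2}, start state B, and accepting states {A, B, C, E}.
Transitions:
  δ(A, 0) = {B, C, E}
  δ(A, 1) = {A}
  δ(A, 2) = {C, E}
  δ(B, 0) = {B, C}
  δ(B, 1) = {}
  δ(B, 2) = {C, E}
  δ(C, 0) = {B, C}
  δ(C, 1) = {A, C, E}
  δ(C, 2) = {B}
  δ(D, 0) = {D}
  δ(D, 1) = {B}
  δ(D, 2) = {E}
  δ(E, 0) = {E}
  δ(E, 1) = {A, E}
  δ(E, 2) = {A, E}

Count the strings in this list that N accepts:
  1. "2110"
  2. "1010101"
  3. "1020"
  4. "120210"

1

"2110": accepted
"1010101": rejected
"1020": rejected
"120210": rejected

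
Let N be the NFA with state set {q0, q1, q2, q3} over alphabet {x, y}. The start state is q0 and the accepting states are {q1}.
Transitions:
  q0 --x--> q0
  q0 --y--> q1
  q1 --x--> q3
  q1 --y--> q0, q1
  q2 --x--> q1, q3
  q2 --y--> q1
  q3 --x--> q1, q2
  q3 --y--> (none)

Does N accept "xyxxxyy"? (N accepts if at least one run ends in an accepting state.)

accepted

Start: {q0}
read x: {q0}
read y: {q1}
read x: {q3}
read x: {q1, q2}
read x: {q1, q3}
read y: {q0, q1}
read y: {q0, q1}
Reachable ∩ accepting = {q1} — nonempty.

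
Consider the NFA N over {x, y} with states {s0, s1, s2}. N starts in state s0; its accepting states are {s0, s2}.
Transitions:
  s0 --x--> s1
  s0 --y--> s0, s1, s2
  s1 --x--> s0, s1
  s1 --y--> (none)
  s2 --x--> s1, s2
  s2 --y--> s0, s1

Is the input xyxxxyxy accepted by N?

Start: {s0}
read x: {s1}
read y: {}
The reachable set is empty and stays empty for the remaining 6 symbols.
Reachable ∩ accepting = {} — empty.

rejected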